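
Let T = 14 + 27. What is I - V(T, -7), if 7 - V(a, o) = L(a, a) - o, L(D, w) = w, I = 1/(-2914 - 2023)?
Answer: 202416/4937 ≈ 41.000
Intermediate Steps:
T = 41
I = -1/4937 (I = 1/(-4937) = -1/4937 ≈ -0.00020255)
V(a, o) = 7 + o - a (V(a, o) = 7 - (a - o) = 7 + (o - a) = 7 + o - a)
I - V(T, -7) = -1/4937 - (7 - 7 - 1*41) = -1/4937 - (7 - 7 - 41) = -1/4937 - 1*(-41) = -1/4937 + 41 = 202416/4937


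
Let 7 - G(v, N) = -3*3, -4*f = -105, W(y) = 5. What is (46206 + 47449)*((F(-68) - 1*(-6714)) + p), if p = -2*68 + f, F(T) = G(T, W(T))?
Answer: 2480078055/4 ≈ 6.2002e+8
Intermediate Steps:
f = 105/4 (f = -¼*(-105) = 105/4 ≈ 26.250)
G(v, N) = 16 (G(v, N) = 7 - (-3)*3 = 7 - 1*(-9) = 7 + 9 = 16)
F(T) = 16
p = -439/4 (p = -2*68 + 105/4 = -136 + 105/4 = -439/4 ≈ -109.75)
(46206 + 47449)*((F(-68) - 1*(-6714)) + p) = (46206 + 47449)*((16 - 1*(-6714)) - 439/4) = 93655*((16 + 6714) - 439/4) = 93655*(6730 - 439/4) = 93655*(26481/4) = 2480078055/4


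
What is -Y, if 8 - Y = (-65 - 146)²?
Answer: 44513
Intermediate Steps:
Y = -44513 (Y = 8 - (-65 - 146)² = 8 - 1*(-211)² = 8 - 1*44521 = 8 - 44521 = -44513)
-Y = -1*(-44513) = 44513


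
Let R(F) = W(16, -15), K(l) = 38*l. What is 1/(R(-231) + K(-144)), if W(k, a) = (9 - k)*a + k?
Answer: -1/5351 ≈ -0.00018688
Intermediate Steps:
W(k, a) = k + a*(9 - k) (W(k, a) = a*(9 - k) + k = k + a*(9 - k))
R(F) = 121 (R(F) = 16 + 9*(-15) - 1*(-15)*16 = 16 - 135 + 240 = 121)
1/(R(-231) + K(-144)) = 1/(121 + 38*(-144)) = 1/(121 - 5472) = 1/(-5351) = -1/5351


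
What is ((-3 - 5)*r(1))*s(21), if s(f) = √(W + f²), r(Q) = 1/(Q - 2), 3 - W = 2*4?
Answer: 16*√109 ≈ 167.04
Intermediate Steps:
W = -5 (W = 3 - 2*4 = 3 - 1*8 = 3 - 8 = -5)
r(Q) = 1/(-2 + Q)
s(f) = √(-5 + f²)
((-3 - 5)*r(1))*s(21) = ((-3 - 5)/(-2 + 1))*√(-5 + 21²) = (-8/(-1))*√(-5 + 441) = (-8*(-1))*√436 = 8*(2*√109) = 16*√109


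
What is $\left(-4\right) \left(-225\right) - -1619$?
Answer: $2519$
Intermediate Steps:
$\left(-4\right) \left(-225\right) - -1619 = 900 + 1619 = 2519$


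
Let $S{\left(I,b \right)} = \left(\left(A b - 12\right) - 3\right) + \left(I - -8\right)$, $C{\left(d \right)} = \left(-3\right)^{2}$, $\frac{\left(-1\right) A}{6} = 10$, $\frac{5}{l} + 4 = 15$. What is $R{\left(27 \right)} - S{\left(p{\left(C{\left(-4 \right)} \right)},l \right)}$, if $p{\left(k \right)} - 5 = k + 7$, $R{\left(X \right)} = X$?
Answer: $\frac{443}{11} \approx 40.273$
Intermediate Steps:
$l = \frac{5}{11}$ ($l = \frac{5}{-4 + 15} = \frac{5}{11} \approx 0.45455$)
$A = -60$ ($A = \left(-6\right) 10 = -60$)
$C{\left(d \right)} = 9$
$p{\left(k \right)} = 12 + k$ ($p{\left(k \right)} = 5 + \left(k + 7\right) = 5 + \left(7 + k\right) = 12 + k$)
$S{\left(I,b \right)} = -7 + I - 60 b$ ($S{\left(I,b \right)} = \left(\left(- 60 b - 12\right) - 3\right) + \left(I - -8\right) = \left(\left(-12 - 60 b\right) - 3\right) + \left(I + 8\right) = \left(-15 - 60 b\right) + \left(8 + I\right) = -7 + I - 60 b$)
$R{\left(27 \right)} - S{\left(p{\left(C{\left(-4 \right)} \right)},l \right)} = 27 - \left(-7 + \left(12 + 9\right) - \frac{300}{11}\right) = 27 - \left(-7 + 21 - \frac{300}{11}\right) = 27 - - \frac{146}{11} = 27 + \frac{146}{11} = \frac{443}{11}$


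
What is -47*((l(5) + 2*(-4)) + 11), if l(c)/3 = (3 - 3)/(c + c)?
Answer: -141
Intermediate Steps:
l(c) = 0 (l(c) = 3*((3 - 3)/(c + c)) = 3*(0/((2*c))) = 3*(0*(1/(2*c))) = 3*0 = 0)
-47*((l(5) + 2*(-4)) + 11) = -47*((0 + 2*(-4)) + 11) = -47*((0 - 8) + 11) = -47*(-8 + 11) = -47*3 = -141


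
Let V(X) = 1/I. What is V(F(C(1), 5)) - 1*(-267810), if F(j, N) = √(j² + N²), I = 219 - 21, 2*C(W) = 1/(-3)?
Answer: 53026381/198 ≈ 2.6781e+5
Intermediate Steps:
C(W) = -⅙ (C(W) = (½)/(-3) = (½)*(-⅓) = -⅙)
I = 198
F(j, N) = √(N² + j²)
V(X) = 1/198
V(F(C(1), 5)) - 1*(-267810) = 1/198 - 1*(-267810) = 1/198 + 267810 = 53026381/198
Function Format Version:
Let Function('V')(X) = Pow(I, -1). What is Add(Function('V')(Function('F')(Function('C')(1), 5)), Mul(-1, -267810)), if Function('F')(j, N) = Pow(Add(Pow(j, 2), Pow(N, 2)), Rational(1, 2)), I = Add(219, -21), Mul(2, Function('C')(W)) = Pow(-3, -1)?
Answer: Rational(53026381, 198) ≈ 2.6781e+5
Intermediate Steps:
Function('C')(W) = Rational(-1, 6) (Function('C')(W) = Mul(Rational(1, 2), Pow(-3, -1)) = Mul(Rational(1, 2), Rational(-1, 3)) = Rational(-1, 6))
I = 198
Function('F')(j, N) = Pow(Add(Pow(N, 2), Pow(j, 2)), Rational(1, 2))
Function('V')(X) = Rational(1, 198) (Function('V')(X) = Pow(198, -1) = Rational(1, 198))
Add(Function('V')(Function('F')(Function('C')(1), 5)), Mul(-1, -267810)) = Add(Rational(1, 198), Mul(-1, -267810)) = Add(Rational(1, 198), 267810) = Rational(53026381, 198)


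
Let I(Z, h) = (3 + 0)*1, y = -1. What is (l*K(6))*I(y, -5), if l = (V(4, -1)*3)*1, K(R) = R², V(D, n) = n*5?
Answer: -1620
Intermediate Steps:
V(D, n) = 5*n
I(Z, h) = 3 (I(Z, h) = 3*1 = 3)
l = -15 (l = ((5*(-1))*3)*1 = -5*3*1 = -15*1 = -15)
(l*K(6))*I(y, -5) = -15*6²*3 = -15*36*3 = -540*3 = -1620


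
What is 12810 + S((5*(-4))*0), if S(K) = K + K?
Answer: 12810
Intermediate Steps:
S(K) = 2*K
12810 + S((5*(-4))*0) = 12810 + 2*((5*(-4))*0) = 12810 + 2*(-20*0) = 12810 + 2*0 = 12810 + 0 = 12810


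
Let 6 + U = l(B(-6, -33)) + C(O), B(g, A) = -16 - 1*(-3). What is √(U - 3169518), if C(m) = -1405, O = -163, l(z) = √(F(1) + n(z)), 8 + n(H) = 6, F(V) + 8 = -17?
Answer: √(-3170929 + 3*I*√3) ≈ 0.e-3 + 1780.7*I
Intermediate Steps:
F(V) = -25 (F(V) = -8 - 17 = -25)
B(g, A) = -13 (B(g, A) = -16 + 3 = -13)
n(H) = -2 (n(H) = -8 + 6 = -2)
l(z) = 3*I*√3 (l(z) = √(-25 - 2) = √(-27) = 3*I*√3)
U = -1411 + 3*I*√3 (U = -6 + (3*I*√3 - 1405) = -6 + (-1405 + 3*I*√3) = -1411 + 3*I*√3 ≈ -1411.0 + 5.1962*I)
√(U - 3169518) = √((-1411 + 3*I*√3) - 3169518) = √(-3170929 + 3*I*√3)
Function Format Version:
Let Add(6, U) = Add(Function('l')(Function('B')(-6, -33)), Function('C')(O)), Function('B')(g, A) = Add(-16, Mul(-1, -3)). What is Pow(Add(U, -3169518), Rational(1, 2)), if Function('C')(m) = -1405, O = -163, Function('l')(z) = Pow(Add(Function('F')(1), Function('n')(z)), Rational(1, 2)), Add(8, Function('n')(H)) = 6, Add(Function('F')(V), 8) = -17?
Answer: Pow(Add(-3170929, Mul(3, I, Pow(3, Rational(1, 2)))), Rational(1, 2)) ≈ Add(0.e-3, Mul(1780.7, I))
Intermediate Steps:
Function('F')(V) = -25 (Function('F')(V) = Add(-8, -17) = -25)
Function('B')(g, A) = -13 (Function('B')(g, A) = Add(-16, 3) = -13)
Function('n')(H) = -2 (Function('n')(H) = Add(-8, 6) = -2)
Function('l')(z) = Mul(3, I, Pow(3, Rational(1, 2))) (Function('l')(z) = Pow(Add(-25, -2), Rational(1, 2)) = Pow(-27, Rational(1, 2)) = Mul(3, I, Pow(3, Rational(1, 2))))
U = Add(-1411, Mul(3, I, Pow(3, Rational(1, 2)))) (U = Add(-6, Add(Mul(3, I, Pow(3, Rational(1, 2))), -1405)) = Add(-6, Add(-1405, Mul(3, I, Pow(3, Rational(1, 2))))) = Add(-1411, Mul(3, I, Pow(3, Rational(1, 2)))) ≈ Add(-1411.0, Mul(5.1962, I)))
Pow(Add(U, -3169518), Rational(1, 2)) = Pow(Add(Add(-1411, Mul(3, I, Pow(3, Rational(1, 2)))), -3169518), Rational(1, 2)) = Pow(Add(-3170929, Mul(3, I, Pow(3, Rational(1, 2)))), Rational(1, 2))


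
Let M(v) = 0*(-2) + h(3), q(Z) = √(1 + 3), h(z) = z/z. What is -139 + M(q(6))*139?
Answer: 0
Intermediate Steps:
h(z) = 1
q(Z) = 2 (q(Z) = √4 = 2)
M(v) = 1 (M(v) = 0*(-2) + 1 = 0 + 1 = 1)
-139 + M(q(6))*139 = -139 + 1*139 = -139 + 139 = 0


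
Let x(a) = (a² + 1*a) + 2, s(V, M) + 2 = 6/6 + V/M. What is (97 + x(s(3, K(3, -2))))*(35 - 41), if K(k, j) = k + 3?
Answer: -1185/2 ≈ -592.50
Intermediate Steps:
K(k, j) = 3 + k
s(V, M) = -1 + V/M (s(V, M) = -2 + (6/6 + V/M) = -2 + (6*(⅙) + V/M) = -2 + (1 + V/M) = -1 + V/M)
x(a) = 2 + a + a² (x(a) = (a² + a) + 2 = (a + a²) + 2 = 2 + a + a²)
(97 + x(s(3, K(3, -2))))*(35 - 41) = (97 + (2 + (3 - (3 + 3))/(3 + 3) + ((3 - (3 + 3))/(3 + 3))²))*(35 - 41) = (97 + (2 + (3 - 1*6)/6 + ((3 - 1*6)/6)²))*(-6) = (97 + (2 + (3 - 6)/6 + ((3 - 6)/6)²))*(-6) = (97 + (2 + (⅙)*(-3) + ((⅙)*(-3))²))*(-6) = (97 + (2 - ½ + (-½)²))*(-6) = (97 + (2 - ½ + ¼))*(-6) = (97 + 7/4)*(-6) = (395/4)*(-6) = -1185/2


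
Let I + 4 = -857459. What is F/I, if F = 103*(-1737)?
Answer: 59637/285821 ≈ 0.20865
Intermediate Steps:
F = -178911
I = -857463 (I = -4 - 857459 = -857463)
F/I = -178911/(-857463) = -178911*(-1/857463) = 59637/285821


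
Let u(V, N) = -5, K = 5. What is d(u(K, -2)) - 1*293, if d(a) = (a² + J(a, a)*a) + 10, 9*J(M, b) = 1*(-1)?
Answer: -2317/9 ≈ -257.44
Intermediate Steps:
J(M, b) = -⅑ (J(M, b) = (1*(-1))/9 = (⅑)*(-1) = -⅑)
d(a) = 10 + a² - a/9 (d(a) = (a² - a/9) + 10 = 10 + a² - a/9)
d(u(K, -2)) - 1*293 = (10 + (-5)² - ⅑*(-5)) - 1*293 = (10 + 25 + 5/9) - 293 = 320/9 - 293 = -2317/9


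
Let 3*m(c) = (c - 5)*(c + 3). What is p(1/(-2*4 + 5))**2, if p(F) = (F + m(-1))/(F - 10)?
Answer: 169/961 ≈ 0.17586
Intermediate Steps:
m(c) = (-5 + c)*(3 + c)/3 (m(c) = ((c - 5)*(c + 3))/3 = ((-5 + c)*(3 + c))/3 = (-5 + c)*(3 + c)/3)
p(F) = (-4 + F)/(-10 + F) (p(F) = (F + (-5 - 2/3*(-1) + (1/3)*(-1)**2))/(F - 10) = (F + (-5 + 2/3 + (1/3)*1))/(-10 + F) = (F + (-5 + 2/3 + 1/3))/(-10 + F) = (F - 4)/(-10 + F) = (-4 + F)/(-10 + F))
p(1/(-2*4 + 5))**2 = ((-4 + 1/(-2*4 + 5))/(-10 + 1/(-2*4 + 5)))**2 = ((-4 + 1/(-8 + 5))/(-10 + 1/(-8 + 5)))**2 = ((-4 + 1/(-3))/(-10 + 1/(-3)))**2 = ((-4 - 1/3)/(-10 - 1/3))**2 = (-13/3/(-31/3))**2 = (-3/31*(-13/3))**2 = (13/31)**2 = 169/961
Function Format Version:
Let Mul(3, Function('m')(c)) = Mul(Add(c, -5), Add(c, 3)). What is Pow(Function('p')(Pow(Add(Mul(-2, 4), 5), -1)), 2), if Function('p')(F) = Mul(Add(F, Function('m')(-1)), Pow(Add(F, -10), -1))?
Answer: Rational(169, 961) ≈ 0.17586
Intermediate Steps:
Function('m')(c) = Mul(Rational(1, 3), Add(-5, c), Add(3, c)) (Function('m')(c) = Mul(Rational(1, 3), Mul(Add(c, -5), Add(c, 3))) = Mul(Rational(1, 3), Mul(Add(-5, c), Add(3, c))) = Mul(Rational(1, 3), Add(-5, c), Add(3, c)))
Function('p')(F) = Mul(Pow(Add(-10, F), -1), Add(-4, F)) (Function('p')(F) = Mul(Add(F, Add(-5, Mul(Rational(-2, 3), -1), Mul(Rational(1, 3), Pow(-1, 2)))), Pow(Add(F, -10), -1)) = Mul(Add(F, Add(-5, Rational(2, 3), Mul(Rational(1, 3), 1))), Pow(Add(-10, F), -1)) = Mul(Add(F, Add(-5, Rational(2, 3), Rational(1, 3))), Pow(Add(-10, F), -1)) = Mul(Add(F, -4), Pow(Add(-10, F), -1)) = Mul(Add(-4, F), Pow(Add(-10, F), -1)) = Mul(Pow(Add(-10, F), -1), Add(-4, F)))
Pow(Function('p')(Pow(Add(Mul(-2, 4), 5), -1)), 2) = Pow(Mul(Pow(Add(-10, Pow(Add(Mul(-2, 4), 5), -1)), -1), Add(-4, Pow(Add(Mul(-2, 4), 5), -1))), 2) = Pow(Mul(Pow(Add(-10, Pow(Add(-8, 5), -1)), -1), Add(-4, Pow(Add(-8, 5), -1))), 2) = Pow(Mul(Pow(Add(-10, Pow(-3, -1)), -1), Add(-4, Pow(-3, -1))), 2) = Pow(Mul(Pow(Add(-10, Rational(-1, 3)), -1), Add(-4, Rational(-1, 3))), 2) = Pow(Mul(Pow(Rational(-31, 3), -1), Rational(-13, 3)), 2) = Pow(Mul(Rational(-3, 31), Rational(-13, 3)), 2) = Pow(Rational(13, 31), 2) = Rational(169, 961)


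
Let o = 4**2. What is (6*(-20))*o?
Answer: -1920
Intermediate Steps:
o = 16
(6*(-20))*o = (6*(-20))*16 = -120*16 = -1920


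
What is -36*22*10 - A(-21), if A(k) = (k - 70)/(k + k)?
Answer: -47533/6 ≈ -7922.2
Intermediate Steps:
A(k) = (-70 + k)/(2*k) (A(k) = (-70 + k)/((2*k)) = (-70 + k)*(1/(2*k)) = (-70 + k)/(2*k))
-36*22*10 - A(-21) = -36*22*10 - (-70 - 21)/(2*(-21)) = -792*10 - (-1)*(-91)/(2*21) = -7920 - 1*13/6 = -7920 - 13/6 = -47533/6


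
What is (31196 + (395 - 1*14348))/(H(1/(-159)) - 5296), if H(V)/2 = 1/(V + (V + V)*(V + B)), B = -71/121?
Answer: -61747183/12846974 ≈ -4.8064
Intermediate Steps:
B = -71/121 (B = -71*1/121 = -71/121 ≈ -0.58678)
H(V) = 2/(V + 2*V*(-71/121 + V)) (H(V) = 2/(V + (V + V)*(V - 71/121)) = 2/(V + (2*V)*(-71/121 + V)) = 2/(V + 2*V*(-71/121 + V)))
(31196 + (395 - 1*14348))/(H(1/(-159)) - 5296) = (31196 + (395 - 1*14348))/(242/((1/(-159))*(-21 + 242/(-159))) - 5296) = (31196 + (395 - 14348))/(242/((-1/159)*(-21 + 242*(-1/159))) - 5296) = (31196 - 13953)/(242*(-159)/(-21 - 242/159) - 5296) = 17243/(242*(-159)/(-3581/159) - 5296) = 17243/(242*(-159)*(-159/3581) - 5296) = 17243/(6118002/3581 - 5296) = 17243/(-12846974/3581) = 17243*(-3581/12846974) = -61747183/12846974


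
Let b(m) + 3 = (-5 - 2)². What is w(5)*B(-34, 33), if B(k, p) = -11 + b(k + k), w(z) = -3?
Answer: -105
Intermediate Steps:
b(m) = 46 (b(m) = -3 + (-5 - 2)² = -3 + (-7)² = -3 + 49 = 46)
B(k, p) = 35 (B(k, p) = -11 + 46 = 35)
w(5)*B(-34, 33) = -3*35 = -105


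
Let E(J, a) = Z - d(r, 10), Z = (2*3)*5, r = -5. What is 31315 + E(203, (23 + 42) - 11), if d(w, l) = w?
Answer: 31350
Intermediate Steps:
Z = 30 (Z = 6*5 = 30)
E(J, a) = 35 (E(J, a) = 30 - 1*(-5) = 30 + 5 = 35)
31315 + E(203, (23 + 42) - 11) = 31315 + 35 = 31350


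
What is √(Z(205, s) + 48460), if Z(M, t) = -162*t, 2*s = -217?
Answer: √66037 ≈ 256.98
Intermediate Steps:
s = -217/2 (s = (½)*(-217) = -217/2 ≈ -108.50)
√(Z(205, s) + 48460) = √(-162*(-217/2) + 48460) = √(17577 + 48460) = √66037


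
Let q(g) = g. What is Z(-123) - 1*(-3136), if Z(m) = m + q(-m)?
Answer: 3136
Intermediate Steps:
Z(m) = 0 (Z(m) = m - m = 0)
Z(-123) - 1*(-3136) = 0 - 1*(-3136) = 0 + 3136 = 3136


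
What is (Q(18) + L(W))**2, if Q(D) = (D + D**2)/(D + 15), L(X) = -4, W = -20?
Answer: 4900/121 ≈ 40.496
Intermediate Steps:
Q(D) = (D + D**2)/(15 + D)
(Q(18) + L(W))**2 = (18*(1 + 18)/(15 + 18) - 4)**2 = (18*19/33 - 4)**2 = (18*(1/33)*19 - 4)**2 = (114/11 - 4)**2 = (70/11)**2 = 4900/121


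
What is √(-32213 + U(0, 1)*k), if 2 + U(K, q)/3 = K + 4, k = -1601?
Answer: I*√41819 ≈ 204.5*I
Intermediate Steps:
U(K, q) = 6 + 3*K (U(K, q) = -6 + 3*(K + 4) = -6 + 3*(4 + K) = -6 + (12 + 3*K) = 6 + 3*K)
√(-32213 + U(0, 1)*k) = √(-32213 + (6 + 3*0)*(-1601)) = √(-32213 + (6 + 0)*(-1601)) = √(-32213 + 6*(-1601)) = √(-32213 - 9606) = √(-41819) = I*√41819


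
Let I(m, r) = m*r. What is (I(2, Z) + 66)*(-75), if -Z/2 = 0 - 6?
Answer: -6750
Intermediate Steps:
Z = 12 (Z = -2*(0 - 6) = -2*(-6) = 12)
(I(2, Z) + 66)*(-75) = (2*12 + 66)*(-75) = (24 + 66)*(-75) = 90*(-75) = -6750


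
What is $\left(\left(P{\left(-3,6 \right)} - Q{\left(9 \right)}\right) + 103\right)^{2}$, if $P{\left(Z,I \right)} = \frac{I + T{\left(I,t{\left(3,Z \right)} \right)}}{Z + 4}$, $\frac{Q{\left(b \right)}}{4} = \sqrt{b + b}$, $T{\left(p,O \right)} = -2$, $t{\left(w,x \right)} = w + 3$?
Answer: $11737 - 2568 \sqrt{2} \approx 8105.3$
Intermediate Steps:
$t{\left(w,x \right)} = 3 + w$
$Q{\left(b \right)} = 4 \sqrt{2} \sqrt{b}$ ($Q{\left(b \right)} = 4 \sqrt{b + b} = 4 \sqrt{2 b} = 4 \sqrt{2} \sqrt{b}$)
$P{\left(Z,I \right)} = \frac{-2 + I}{4 + Z}$ ($P{\left(Z,I \right)} = \frac{I - 2}{Z + 4} = \frac{-2 + I}{4 + Z}$)
$\left(\left(P{\left(-3,6 \right)} - Q{\left(9 \right)}\right) + 103\right)^{2} = \left(\left(\frac{-2 + 6}{4 - 3} - 4 \sqrt{2} \sqrt{9}\right) + 103\right)^{2} = \left(\left(1^{-1} \cdot 4 - 4 \sqrt{2} \cdot 3\right) + 103\right)^{2} = \left(\left(1 \cdot 4 - 12 \sqrt{2}\right) + 103\right)^{2} = \left(\left(4 - 12 \sqrt{2}\right) + 103\right)^{2} = \left(107 - 12 \sqrt{2}\right)^{2}$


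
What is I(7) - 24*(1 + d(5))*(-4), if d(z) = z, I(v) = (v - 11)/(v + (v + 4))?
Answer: 5182/9 ≈ 575.78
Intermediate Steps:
I(v) = (-11 + v)/(4 + 2*v) (I(v) = (-11 + v)/(v + (4 + v)) = (-11 + v)/(4 + 2*v))
I(7) - 24*(1 + d(5))*(-4) = (-11 + 7)/(2*(2 + 7)) - 24*(1 + 5)*(-4) = (1/2)*(-4)/9 - 144*(-4) = (1/2)*(1/9)*(-4) - 24*(-24) = -2/9 + 576 = 5182/9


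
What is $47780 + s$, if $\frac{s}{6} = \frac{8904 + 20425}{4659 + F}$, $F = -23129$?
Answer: $\frac{441160313}{9235} \approx 47771.0$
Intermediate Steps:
$s = - \frac{87987}{9235}$ ($s = 6 \frac{8904 + 20425}{4659 - 23129} = 6 \frac{29329}{-18470} = 6 \cdot 29329 \left(- \frac{1}{18470}\right) = 6 \left(- \frac{29329}{18470}\right) = - \frac{87987}{9235} \approx -9.5276$)
$47780 + s = 47780 - \frac{87987}{9235} = \frac{441160313}{9235}$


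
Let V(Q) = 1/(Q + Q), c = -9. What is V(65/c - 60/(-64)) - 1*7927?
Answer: -7174007/905 ≈ -7927.1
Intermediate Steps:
V(Q) = 1/(2*Q)
V(65/c - 60/(-64)) - 1*7927 = 1/(2*(65/(-9) - 60/(-64))) - 1*7927 = 1/(2*(65*(-1/9) - 60*(-1/64))) - 7927 = 1/(2*(-65/9 + 15/16)) - 7927 = 1/(2*(-905/144)) - 7927 = (1/2)*(-144/905) - 7927 = -72/905 - 7927 = -7174007/905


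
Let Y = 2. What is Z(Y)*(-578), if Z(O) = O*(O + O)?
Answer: -4624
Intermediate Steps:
Z(O) = 2*O² (Z(O) = O*(2*O) = 2*O²)
Z(Y)*(-578) = (2*2²)*(-578) = (2*4)*(-578) = 8*(-578) = -4624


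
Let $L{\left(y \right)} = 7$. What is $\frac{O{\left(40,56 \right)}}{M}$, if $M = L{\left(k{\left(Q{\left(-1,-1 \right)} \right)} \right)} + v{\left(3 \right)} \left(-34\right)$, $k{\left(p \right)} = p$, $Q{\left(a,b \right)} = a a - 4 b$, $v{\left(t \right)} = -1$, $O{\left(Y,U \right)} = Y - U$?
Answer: $- \frac{16}{41} \approx -0.39024$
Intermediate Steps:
$Q{\left(a,b \right)} = a^{2} - 4 b$
$M = 41$ ($M = 7 - -34 = 7 + 34 = 41$)
$\frac{O{\left(40,56 \right)}}{M} = \frac{40 - 56}{41} = \left(40 - 56\right) \frac{1}{41} = \left(-16\right) \frac{1}{41} = - \frac{16}{41}$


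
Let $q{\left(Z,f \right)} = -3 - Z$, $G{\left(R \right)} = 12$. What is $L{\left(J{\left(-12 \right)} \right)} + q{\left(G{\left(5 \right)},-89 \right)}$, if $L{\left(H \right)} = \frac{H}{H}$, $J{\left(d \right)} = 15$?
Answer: $-14$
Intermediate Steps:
$L{\left(H \right)} = 1$
$L{\left(J{\left(-12 \right)} \right)} + q{\left(G{\left(5 \right)},-89 \right)} = 1 - 15 = -14$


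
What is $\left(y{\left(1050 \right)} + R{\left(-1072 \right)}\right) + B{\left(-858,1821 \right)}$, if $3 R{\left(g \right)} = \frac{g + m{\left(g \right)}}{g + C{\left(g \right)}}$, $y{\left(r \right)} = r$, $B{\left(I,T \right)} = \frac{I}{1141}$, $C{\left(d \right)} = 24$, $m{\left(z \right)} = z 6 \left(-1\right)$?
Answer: $\frac{469731986}{448413} \approx 1047.5$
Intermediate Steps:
$m{\left(z \right)} = - 6 z$ ($m{\left(z \right)} = 6 z \left(-1\right) = - 6 z$)
$B{\left(I,T \right)} = \frac{I}{1141}$ ($B{\left(I,T \right)} = I \frac{1}{1141} = \frac{I}{1141}$)
$R{\left(g \right)} = - \frac{5 g}{3 \left(24 + g\right)}$ ($R{\left(g \right)} = \frac{\left(g - 6 g\right) \frac{1}{g + 24}}{3} = \frac{- 5 g \frac{1}{24 + g}}{3} = \frac{\left(-5\right) g \frac{1}{24 + g}}{3} = - \frac{5 g}{3 \left(24 + g\right)}$)
$\left(y{\left(1050 \right)} + R{\left(-1072 \right)}\right) + B{\left(-858,1821 \right)} = \left(1050 - - \frac{5360}{72 + 3 \left(-1072\right)}\right) + \frac{1}{1141} \left(-858\right) = \left(1050 - - \frac{5360}{72 - 3216}\right) - \frac{858}{1141} = \left(1050 - - \frac{5360}{-3144}\right) - \frac{858}{1141} = \left(1050 - \left(-5360\right) \left(- \frac{1}{3144}\right)\right) - \frac{858}{1141} = \left(1050 - \frac{670}{393}\right) - \frac{858}{1141} = \frac{411980}{393} - \frac{858}{1141} = \frac{469731986}{448413}$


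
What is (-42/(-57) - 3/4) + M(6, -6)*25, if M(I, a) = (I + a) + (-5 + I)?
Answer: 1899/76 ≈ 24.987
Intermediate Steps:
M(I, a) = -5 + a + 2*I
(-42/(-57) - 3/4) + M(6, -6)*25 = (-42/(-57) - 3/4) + (-5 - 6 + 2*6)*25 = (-42*(-1/57) - 3*¼) + (-5 - 6 + 12)*25 = (14/19 - ¾) + 1*25 = -1/76 + 25 = 1899/76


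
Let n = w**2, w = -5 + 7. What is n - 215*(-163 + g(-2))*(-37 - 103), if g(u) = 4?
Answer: -4785896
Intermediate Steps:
w = 2
n = 4 (n = 2**2 = 4)
n - 215*(-163 + g(-2))*(-37 - 103) = 4 - 215*(-163 + 4)*(-37 - 103) = 4 - (-34185)*(-140) = 4 - 215*22260 = 4 - 4785900 = -4785896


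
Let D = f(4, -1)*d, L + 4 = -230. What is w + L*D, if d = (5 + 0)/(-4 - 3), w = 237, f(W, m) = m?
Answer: 489/7 ≈ 69.857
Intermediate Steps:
L = -234 (L = -4 - 230 = -234)
d = -5/7 (d = 5/(-7) = 5*(-⅐) = -5/7 ≈ -0.71429)
D = 5/7 (D = -1*(-5/7) = 5/7 ≈ 0.71429)
w + L*D = 237 - 234*5/7 = 237 - 1170/7 = 489/7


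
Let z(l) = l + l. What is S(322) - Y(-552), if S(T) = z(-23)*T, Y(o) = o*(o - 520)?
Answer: -606556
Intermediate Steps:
Y(o) = o*(-520 + o)
z(l) = 2*l
S(T) = -46*T (S(T) = (2*(-23))*T = -46*T)
S(322) - Y(-552) = -46*322 - (-552)*(-520 - 552) = -14812 - (-552)*(-1072) = -14812 - 1*591744 = -14812 - 591744 = -606556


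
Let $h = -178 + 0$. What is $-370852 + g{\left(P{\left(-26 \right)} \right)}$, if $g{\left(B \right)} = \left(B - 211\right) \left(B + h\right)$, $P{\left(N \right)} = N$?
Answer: $-322504$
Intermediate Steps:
$h = -178$
$g{\left(B \right)} = \left(-211 + B\right) \left(-178 + B\right)$ ($g{\left(B \right)} = \left(B - 211\right) \left(B - 178\right) = \left(-211 + B\right) \left(-178 + B\right)$)
$-370852 + g{\left(P{\left(-26 \right)} \right)} = -370852 + \left(37558 + \left(-26\right)^{2} - -10114\right) = -370852 + \left(37558 + 676 + 10114\right) = -370852 + 48348 = -322504$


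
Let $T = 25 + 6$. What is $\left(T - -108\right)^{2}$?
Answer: $19321$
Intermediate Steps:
$T = 31$
$\left(T - -108\right)^{2} = \left(31 - -108\right)^{2} = \left(31 + 108\right)^{2} = 139^{2} = 19321$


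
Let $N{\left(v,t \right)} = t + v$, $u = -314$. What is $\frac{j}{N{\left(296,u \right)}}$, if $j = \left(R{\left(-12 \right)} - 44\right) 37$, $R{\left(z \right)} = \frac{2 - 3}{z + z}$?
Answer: $\frac{39035}{432} \approx 90.359$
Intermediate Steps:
$R{\left(z \right)} = - \frac{1}{2 z}$
$j = - \frac{39035}{24}$ ($j = \left(- \frac{1}{2 \left(-12\right)} - 44\right) 37 = \left(\left(- \frac{1}{2}\right) \left(- \frac{1}{12}\right) - 44\right) 37 = \left(\frac{1}{24} - 44\right) 37 = \left(- \frac{1055}{24}\right) 37 = - \frac{39035}{24} \approx -1626.5$)
$\frac{j}{N{\left(296,u \right)}} = - \frac{39035}{24 \left(-314 + 296\right)} = - \frac{39035}{24 \left(-18\right)} = \left(- \frac{39035}{24}\right) \left(- \frac{1}{18}\right) = \frac{39035}{432}$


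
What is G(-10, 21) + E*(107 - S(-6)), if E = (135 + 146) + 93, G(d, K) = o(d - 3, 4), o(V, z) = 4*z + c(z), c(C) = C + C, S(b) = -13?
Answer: 44904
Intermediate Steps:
c(C) = 2*C
o(V, z) = 6*z (o(V, z) = 4*z + 2*z = 6*z)
G(d, K) = 24 (G(d, K) = 6*4 = 24)
E = 374 (E = 281 + 93 = 374)
G(-10, 21) + E*(107 - S(-6)) = 24 + 374*(107 - 1*(-13)) = 24 + 374*(107 + 13) = 24 + 374*120 = 24 + 44880 = 44904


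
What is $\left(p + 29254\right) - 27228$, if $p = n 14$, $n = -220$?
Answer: $-1054$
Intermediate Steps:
$p = -3080$ ($p = \left(-220\right) 14 = -3080$)
$\left(p + 29254\right) - 27228 = \left(-3080 + 29254\right) - 27228 = 26174 - 27228 = -1054$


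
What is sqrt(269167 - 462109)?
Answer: 9*I*sqrt(2382) ≈ 439.25*I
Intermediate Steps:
sqrt(269167 - 462109) = sqrt(-192942) = 9*I*sqrt(2382)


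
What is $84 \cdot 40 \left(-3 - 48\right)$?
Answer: $-171360$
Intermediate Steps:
$84 \cdot 40 \left(-3 - 48\right) = 3360 \left(-51\right) = -171360$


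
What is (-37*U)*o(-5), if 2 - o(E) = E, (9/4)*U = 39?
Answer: -13468/3 ≈ -4489.3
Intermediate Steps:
U = 52/3 (U = (4/9)*39 = 52/3 ≈ 17.333)
o(E) = 2 - E
(-37*U)*o(-5) = (-37*52/3)*(2 - 1*(-5)) = -1924*(2 + 5)/3 = -1924/3*7 = -13468/3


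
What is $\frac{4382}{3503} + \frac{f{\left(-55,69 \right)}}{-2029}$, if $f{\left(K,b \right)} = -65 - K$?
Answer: $\frac{8926108}{7107587} \approx 1.2559$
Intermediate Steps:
$\frac{4382}{3503} + \frac{f{\left(-55,69 \right)}}{-2029} = \frac{4382}{3503} + \frac{-65 - -55}{-2029} = 4382 \cdot \frac{1}{3503} + \left(-65 + 55\right) \left(- \frac{1}{2029}\right) = \frac{4382}{3503} - - \frac{10}{2029} = \frac{4382}{3503} + \frac{10}{2029} = \frac{8926108}{7107587}$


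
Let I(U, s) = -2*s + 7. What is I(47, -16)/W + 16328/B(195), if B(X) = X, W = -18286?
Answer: 22966631/274290 ≈ 83.731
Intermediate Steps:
I(U, s) = 7 - 2*s
I(47, -16)/W + 16328/B(195) = (7 - 2*(-16))/(-18286) + 16328/195 = (7 + 32)*(-1/18286) + 16328*(1/195) = 39*(-1/18286) + 1256/15 = -39/18286 + 1256/15 = 22966631/274290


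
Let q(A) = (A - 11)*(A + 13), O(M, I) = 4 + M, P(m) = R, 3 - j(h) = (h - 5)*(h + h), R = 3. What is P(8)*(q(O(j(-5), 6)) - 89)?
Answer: 24693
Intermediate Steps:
j(h) = 3 - 2*h*(-5 + h) (j(h) = 3 - (h - 5)*(h + h) = 3 - (-5 + h)*2*h = 3 - 2*h*(-5 + h))
P(m) = 3
q(A) = (-11 + A)*(13 + A)
P(8)*(q(O(j(-5), 6)) - 89) = 3*((-143 + (4 + (3 - 2*(-5)² + 10*(-5)))² + 2*(4 + (3 - 2*(-5)² + 10*(-5)))) - 89) = 3*((-143 + (4 + (3 - 2*25 - 50))² + 2*(4 + (3 - 2*25 - 50))) - 89) = 3*((-143 + (4 + (3 - 50 - 50))² + 2*(4 + (3 - 50 - 50))) - 89) = 3*((-143 + (4 - 97)² + 2*(4 - 97)) - 89) = 3*((-143 + (-93)² + 2*(-93)) - 89) = 3*((-143 + 8649 - 186) - 89) = 3*(8320 - 89) = 3*8231 = 24693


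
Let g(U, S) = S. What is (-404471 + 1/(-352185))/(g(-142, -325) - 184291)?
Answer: 17806077392/8127373245 ≈ 2.1909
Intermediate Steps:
(-404471 + 1/(-352185))/(g(-142, -325) - 184291) = (-404471 + 1/(-352185))/(-325 - 184291) = (-404471 - 1/352185)/(-184616) = -142448619136/352185*(-1/184616) = 17806077392/8127373245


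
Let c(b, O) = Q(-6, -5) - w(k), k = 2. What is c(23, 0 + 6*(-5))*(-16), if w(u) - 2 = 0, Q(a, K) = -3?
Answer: 80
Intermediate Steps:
w(u) = 2 (w(u) = 2 + 0 = 2)
c(b, O) = -5 (c(b, O) = -3 - 1*2 = -3 - 2 = -5)
c(23, 0 + 6*(-5))*(-16) = -5*(-16) = 80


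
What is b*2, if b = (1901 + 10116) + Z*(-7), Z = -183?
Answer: 26596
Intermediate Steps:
b = 13298 (b = (1901 + 10116) - 183*(-7) = 12017 + 1281 = 13298)
b*2 = 13298*2 = 26596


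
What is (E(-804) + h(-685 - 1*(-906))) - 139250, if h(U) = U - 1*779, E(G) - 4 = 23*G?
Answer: -158296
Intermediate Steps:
E(G) = 4 + 23*G
h(U) = -779 + U (h(U) = U - 779 = -779 + U)
(E(-804) + h(-685 - 1*(-906))) - 139250 = ((4 + 23*(-804)) + (-779 + (-685 - 1*(-906)))) - 139250 = ((4 - 18492) + (-779 + (-685 + 906))) - 139250 = (-18488 + (-779 + 221)) - 139250 = (-18488 - 558) - 139250 = -19046 - 139250 = -158296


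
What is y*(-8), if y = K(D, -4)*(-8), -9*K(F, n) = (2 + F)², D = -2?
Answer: 0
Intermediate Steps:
K(F, n) = -(2 + F)²/9
y = 0 (y = -(2 - 2)²/9*(-8) = -⅑*0²*(-8) = -⅑*0*(-8) = 0*(-8) = 0)
y*(-8) = 0*(-8) = 0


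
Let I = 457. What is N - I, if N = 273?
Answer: -184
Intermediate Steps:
N - I = 273 - 1*457 = 273 - 457 = -184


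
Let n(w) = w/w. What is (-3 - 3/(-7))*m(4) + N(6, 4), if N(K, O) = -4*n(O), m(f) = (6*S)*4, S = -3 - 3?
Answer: 2564/7 ≈ 366.29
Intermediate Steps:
n(w) = 1
S = -6
m(f) = -144 (m(f) = (6*(-6))*4 = -36*4 = -144)
N(K, O) = -4 (N(K, O) = -4*1 = -4)
(-3 - 3/(-7))*m(4) + N(6, 4) = (-3 - 3/(-7))*(-144) - 4 = (-3 - 3*(-1/7))*(-144) - 4 = (-3 + 3/7)*(-144) - 4 = -18/7*(-144) - 4 = 2592/7 - 4 = 2564/7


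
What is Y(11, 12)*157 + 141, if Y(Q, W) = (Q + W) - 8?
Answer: 2496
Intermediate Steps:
Y(Q, W) = -8 + Q + W
Y(11, 12)*157 + 141 = (-8 + 11 + 12)*157 + 141 = 15*157 + 141 = 2355 + 141 = 2496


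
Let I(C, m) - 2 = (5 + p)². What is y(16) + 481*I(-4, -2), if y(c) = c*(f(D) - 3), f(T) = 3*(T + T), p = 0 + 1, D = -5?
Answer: 17750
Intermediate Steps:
p = 1
I(C, m) = 38 (I(C, m) = 2 + (5 + 1)² = 2 + 6² = 2 + 36 = 38)
f(T) = 6*T (f(T) = 3*(2*T) = 6*T)
y(c) = -33*c (y(c) = c*(6*(-5) - 3) = c*(-30 - 3) = c*(-33) = -33*c)
y(16) + 481*I(-4, -2) = -33*16 + 481*38 = -528 + 18278 = 17750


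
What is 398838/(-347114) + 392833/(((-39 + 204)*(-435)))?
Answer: -82492215706/12457053675 ≈ -6.6221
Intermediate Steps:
398838/(-347114) + 392833/(((-39 + 204)*(-435))) = 398838*(-1/347114) + 392833/((165*(-435))) = -199419/173557 + 392833/(-71775) = -199419/173557 + 392833*(-1/71775) = -199419/173557 - 392833/71775 = -82492215706/12457053675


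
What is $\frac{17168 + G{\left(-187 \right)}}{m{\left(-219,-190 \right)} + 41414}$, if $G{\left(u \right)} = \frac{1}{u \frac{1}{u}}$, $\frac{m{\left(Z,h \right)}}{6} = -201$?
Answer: $\frac{17169}{40208} \approx 0.427$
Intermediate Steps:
$m{\left(Z,h \right)} = -1206$ ($m{\left(Z,h \right)} = 6 \left(-201\right) = -1206$)
$G{\left(u \right)} = 1$ ($G{\left(u \right)} = 1^{-1} = 1$)
$\frac{17168 + G{\left(-187 \right)}}{m{\left(-219,-190 \right)} + 41414} = \frac{17168 + 1}{-1206 + 41414} = \frac{17169}{40208}$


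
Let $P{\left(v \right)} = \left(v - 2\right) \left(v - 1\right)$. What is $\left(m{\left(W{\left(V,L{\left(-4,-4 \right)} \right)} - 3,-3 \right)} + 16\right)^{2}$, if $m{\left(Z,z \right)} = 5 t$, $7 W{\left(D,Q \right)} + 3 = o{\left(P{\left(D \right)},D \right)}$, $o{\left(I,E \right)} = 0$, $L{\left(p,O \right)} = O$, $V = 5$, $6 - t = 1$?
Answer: $1681$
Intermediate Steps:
$t = 5$ ($t = 6 - 1 = 5$)
$P{\left(v \right)} = \left(-1 + v\right) \left(-2 + v\right)$ ($P{\left(v \right)} = \left(-2 + v\right) \left(-1 + v\right) = \left(-1 + v\right) \left(-2 + v\right)$)
$W{\left(D,Q \right)} = - \frac{3}{7}$ ($W{\left(D,Q \right)} = - \frac{3}{7} + \frac{1}{7} \cdot 0 = - \frac{3}{7} + 0 = - \frac{3}{7}$)
$m{\left(Z,z \right)} = 25$ ($m{\left(Z,z \right)} = 5 \cdot 5 = 25$)
$\left(m{\left(W{\left(V,L{\left(-4,-4 \right)} \right)} - 3,-3 \right)} + 16\right)^{2} = \left(25 + 16\right)^{2} = 41^{2} = 1681$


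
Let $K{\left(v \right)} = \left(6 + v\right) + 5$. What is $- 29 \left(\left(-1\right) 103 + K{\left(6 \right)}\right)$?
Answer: $2494$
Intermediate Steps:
$K{\left(v \right)} = 11 + v$
$- 29 \left(\left(-1\right) 103 + K{\left(6 \right)}\right) = - 29 \left(\left(-1\right) 103 + \left(11 + 6\right)\right) = - 29 \left(-103 + 17\right) = \left(-29\right) \left(-86\right) = 2494$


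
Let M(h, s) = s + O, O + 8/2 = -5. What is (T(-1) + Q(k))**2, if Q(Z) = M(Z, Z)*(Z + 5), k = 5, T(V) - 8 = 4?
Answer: 784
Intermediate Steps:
O = -9 (O = -4 - 5 = -9)
T(V) = 12 (T(V) = 8 + 4 = 12)
M(h, s) = -9 + s (M(h, s) = s - 9 = -9 + s)
Q(Z) = (-9 + Z)*(5 + Z) (Q(Z) = (-9 + Z)*(Z + 5) = (-9 + Z)*(5 + Z))
(T(-1) + Q(k))**2 = (12 + (-9 + 5)*(5 + 5))**2 = (12 - 4*10)**2 = (12 - 40)**2 = (-28)**2 = 784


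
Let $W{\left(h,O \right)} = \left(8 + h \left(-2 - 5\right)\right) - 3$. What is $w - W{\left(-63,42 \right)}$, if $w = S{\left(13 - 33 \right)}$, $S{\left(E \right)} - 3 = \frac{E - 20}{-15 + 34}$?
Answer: $- \frac{8457}{19} \approx -445.11$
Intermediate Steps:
$S{\left(E \right)} = \frac{37}{19} + \frac{E}{19}$ ($S{\left(E \right)} = 3 + \frac{E - 20}{-15 + 34} = 3 + \frac{-20 + E}{19} = 3 + \left(-20 + E\right) \frac{1}{19} = 3 + \left(- \frac{20}{19} + \frac{E}{19}\right) = \frac{37}{19} + \frac{E}{19}$)
$w = \frac{17}{19}$ ($w = \frac{37}{19} + \frac{13 - 33}{19} = \frac{37}{19} + \frac{1}{19} \left(-20\right) = \frac{37}{19} - \frac{20}{19} = \frac{17}{19} \approx 0.89474$)
$W{\left(h,O \right)} = 5 - 7 h$ ($W{\left(h,O \right)} = \left(8 + h \left(-7\right)\right) - 3 = \left(8 - 7 h\right) - 3 = 5 - 7 h$)
$w - W{\left(-63,42 \right)} = \frac{17}{19} - \left(5 - -441\right) = \frac{17}{19} - \left(5 + 441\right) = \frac{17}{19} - 446 = - \frac{8457}{19}$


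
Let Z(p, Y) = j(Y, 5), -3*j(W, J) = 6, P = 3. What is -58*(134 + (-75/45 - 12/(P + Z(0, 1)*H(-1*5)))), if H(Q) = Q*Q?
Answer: -1084310/141 ≈ -7690.1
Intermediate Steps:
j(W, J) = -2 (j(W, J) = -⅓*6 = -2)
Z(p, Y) = -2
H(Q) = Q²
-58*(134 + (-75/45 - 12/(P + Z(0, 1)*H(-1*5)))) = -58*(134 + (-75/45 - 12/(3 - 2*(-1*5)²))) = -58*(134 + (-75*1/45 - 12/(3 - 2*(-5)²))) = -58*(134 + (-5/3 - 12/(3 - 2*25))) = -58*(134 + (-5/3 - 12/(3 - 50))) = -58*(134 + (-5/3 - 12/(-47))) = -58*(134 + (-5/3 - 12*(-1/47))) = -58*(134 + (-5/3 + 12/47)) = -58*(134 - 199/141) = -58*18695/141 = -1084310/141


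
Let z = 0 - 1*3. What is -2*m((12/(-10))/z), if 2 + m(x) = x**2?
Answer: 92/25 ≈ 3.6800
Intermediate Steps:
z = -3 (z = 0 - 3 = -3)
m(x) = -2 + x**2
-2*m((12/(-10))/z) = -2*(-2 + ((12/(-10))/(-3))**2) = -2*(-2 + ((12*(-1/10))*(-1/3))**2) = -2*(-2 + (-6/5*(-1/3))**2) = -2*(-2 + (2/5)**2) = -2*(-2 + 4/25) = -2*(-46/25) = 92/25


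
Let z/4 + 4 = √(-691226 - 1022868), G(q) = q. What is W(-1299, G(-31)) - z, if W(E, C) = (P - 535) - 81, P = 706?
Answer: 106 - 4*I*√1714094 ≈ 106.0 - 5236.9*I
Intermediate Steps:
W(E, C) = 90 (W(E, C) = (706 - 535) - 81 = 171 - 81 = 90)
z = -16 + 4*I*√1714094 (z = -16 + 4*√(-691226 - 1022868) = -16 + 4*√(-1714094) = -16 + 4*(I*√1714094) = -16 + 4*I*√1714094 ≈ -16.0 + 5236.9*I)
W(-1299, G(-31)) - z = 90 - (-16 + 4*I*√1714094) = 90 + (16 - 4*I*√1714094) = 106 - 4*I*√1714094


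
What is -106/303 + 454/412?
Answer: 46945/62418 ≈ 0.75211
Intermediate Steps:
-106/303 + 454/412 = -106*1/303 + 454*(1/412) = -106/303 + 227/206 = 46945/62418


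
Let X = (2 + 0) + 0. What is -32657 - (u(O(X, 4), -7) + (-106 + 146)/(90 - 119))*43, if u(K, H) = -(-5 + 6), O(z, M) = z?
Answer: -944086/29 ≈ -32555.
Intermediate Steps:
X = 2 (X = 2 + 0 = 2)
u(K, H) = -1 (u(K, H) = -1*1 = -1)
-32657 - (u(O(X, 4), -7) + (-106 + 146)/(90 - 119))*43 = -32657 - (-1 + (-106 + 146)/(90 - 119))*43 = -32657 - (-1 + 40/(-29))*43 = -32657 - (-1 + 40*(-1/29))*43 = -32657 - (-1 - 40/29)*43 = -32657 - (-69)*43/29 = -32657 - 1*(-2967/29) = -32657 + 2967/29 = -944086/29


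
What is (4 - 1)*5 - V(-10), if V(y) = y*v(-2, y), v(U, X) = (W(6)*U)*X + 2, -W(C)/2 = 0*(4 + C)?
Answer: 35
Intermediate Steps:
W(C) = 0 (W(C) = -0*(4 + C) = -2*0 = 0)
v(U, X) = 2 (v(U, X) = (0*U)*X + 2 = 0*X + 2 = 0 + 2 = 2)
V(y) = 2*y (V(y) = y*2 = 2*y)
(4 - 1)*5 - V(-10) = (4 - 1)*5 - 2*(-10) = 3*5 - 1*(-20) = 15 + 20 = 35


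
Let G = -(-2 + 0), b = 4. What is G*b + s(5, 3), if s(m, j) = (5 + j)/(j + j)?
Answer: 28/3 ≈ 9.3333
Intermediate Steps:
G = 2 (G = -1*(-2) = 2)
s(m, j) = (5 + j)/(2*j) (s(m, j) = (5 + j)/((2*j)) = (5 + j)*(1/(2*j)) = (5 + j)/(2*j))
G*b + s(5, 3) = 2*4 + (½)*(5 + 3)/3 = 8 + (½)*(⅓)*8 = 8 + 4/3 = 28/3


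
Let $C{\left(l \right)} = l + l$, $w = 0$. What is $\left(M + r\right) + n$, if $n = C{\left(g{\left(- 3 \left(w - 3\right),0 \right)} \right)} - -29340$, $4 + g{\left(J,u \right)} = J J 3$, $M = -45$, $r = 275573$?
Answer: $305346$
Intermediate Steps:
$g{\left(J,u \right)} = -4 + 3 J^{2}$ ($g{\left(J,u \right)} = -4 + J J 3 = -4 + J^{2} \cdot 3 = -4 + 3 J^{2}$)
$C{\left(l \right)} = 2 l$
$n = 29818$ ($n = 2 \left(-4 + 3 \left(- 3 \left(0 - 3\right)\right)^{2}\right) - -29340 = 2 \left(-4 + 3 \left(\left(-3\right) \left(-3\right)\right)^{2}\right) + 29340 = 2 \left(-4 + 3 \cdot 9^{2}\right) + 29340 = 2 \left(-4 + 3 \cdot 81\right) + 29340 = 2 \left(-4 + 243\right) + 29340 = 2 \cdot 239 + 29340 = 478 + 29340 = 29818$)
$\left(M + r\right) + n = \left(-45 + 275573\right) + 29818 = 275528 + 29818 = 305346$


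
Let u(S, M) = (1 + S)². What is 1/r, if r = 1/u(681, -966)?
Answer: 465124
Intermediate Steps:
r = 1/465124 (r = 1/((1 + 681)²) = 1/(682²) = 1/465124 ≈ 2.1500e-6)
1/r = 1/(1/465124) = 465124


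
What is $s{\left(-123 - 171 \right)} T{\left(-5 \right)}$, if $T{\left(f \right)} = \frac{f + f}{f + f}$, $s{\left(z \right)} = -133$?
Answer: $-133$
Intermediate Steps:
$T{\left(f \right)} = 1$ ($T{\left(f \right)} = \frac{2 f}{2 f} = 2 f \frac{1}{2 f} = 1$)
$s{\left(-123 - 171 \right)} T{\left(-5 \right)} = \left(-133\right) 1 = -133$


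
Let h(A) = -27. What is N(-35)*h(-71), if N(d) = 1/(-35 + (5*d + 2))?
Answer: 27/208 ≈ 0.12981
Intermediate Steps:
N(d) = 1/(-33 + 5*d) (N(d) = 1/(-35 + (2 + 5*d)) = 1/(-33 + 5*d))
N(-35)*h(-71) = -27/(-33 + 5*(-35)) = -27/(-33 - 175) = -27/(-208) = -1/208*(-27) = 27/208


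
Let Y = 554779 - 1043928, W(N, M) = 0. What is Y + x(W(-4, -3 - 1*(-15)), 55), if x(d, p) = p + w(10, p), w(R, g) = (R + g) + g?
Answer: -488974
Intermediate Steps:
w(R, g) = R + 2*g
x(d, p) = 10 + 3*p (x(d, p) = p + (10 + 2*p) = 10 + 3*p)
Y = -489149
Y + x(W(-4, -3 - 1*(-15)), 55) = -489149 + (10 + 3*55) = -489149 + (10 + 165) = -489149 + 175 = -488974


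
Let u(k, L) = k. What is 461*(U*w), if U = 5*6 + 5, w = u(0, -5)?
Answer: 0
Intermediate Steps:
w = 0
U = 35 (U = 30 + 5 = 35)
461*(U*w) = 461*(35*0) = 461*0 = 0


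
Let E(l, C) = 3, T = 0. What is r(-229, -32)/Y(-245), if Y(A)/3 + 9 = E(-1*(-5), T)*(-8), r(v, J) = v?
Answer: 229/99 ≈ 2.3131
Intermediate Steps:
Y(A) = -99 (Y(A) = -27 + 3*(3*(-8)) = -27 + 3*(-24) = -27 - 72 = -99)
r(-229, -32)/Y(-245) = -229/(-99) = -229*(-1/99) = 229/99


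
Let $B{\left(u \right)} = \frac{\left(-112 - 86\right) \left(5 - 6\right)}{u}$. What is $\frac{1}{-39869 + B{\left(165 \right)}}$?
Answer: $- \frac{5}{199339} \approx -2.5083 \cdot 10^{-5}$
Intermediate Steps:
$B{\left(u \right)} = \frac{198}{u}$ ($B{\left(u \right)} = \frac{\left(-198\right) \left(-1\right)}{u} = \frac{198}{u}$)
$\frac{1}{-39869 + B{\left(165 \right)}} = \frac{1}{-39869 + \frac{198}{165}} = \frac{1}{-39869 + 198 \cdot \frac{1}{165}} = \frac{1}{-39869 + \frac{6}{5}} = \frac{1}{- \frac{199339}{5}} = - \frac{5}{199339}$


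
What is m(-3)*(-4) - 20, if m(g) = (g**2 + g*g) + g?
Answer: -80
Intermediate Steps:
m(g) = g + 2*g**2 (m(g) = (g**2 + g**2) + g = 2*g**2 + g = g + 2*g**2)
m(-3)*(-4) - 20 = -3*(1 + 2*(-3))*(-4) - 20 = -3*(1 - 6)*(-4) - 20 = -3*(-5)*(-4) - 20 = 15*(-4) - 20 = -60 - 20 = -80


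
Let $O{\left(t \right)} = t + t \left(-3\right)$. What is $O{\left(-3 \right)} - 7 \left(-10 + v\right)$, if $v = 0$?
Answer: $76$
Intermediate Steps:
$O{\left(t \right)} = - 2 t$ ($O{\left(t \right)} = t - 3 t = - 2 t$)
$O{\left(-3 \right)} - 7 \left(-10 + v\right) = \left(-2\right) \left(-3\right) - 7 \left(-10 + 0\right) = 6 - 7 \left(-10\right) = 6 - -70 = 6 + 70 = 76$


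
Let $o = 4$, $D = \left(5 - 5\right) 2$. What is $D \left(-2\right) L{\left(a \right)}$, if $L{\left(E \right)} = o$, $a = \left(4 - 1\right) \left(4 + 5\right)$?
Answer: $0$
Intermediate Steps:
$a = 27$ ($a = 3 \cdot 9 = 27$)
$D = 0$ ($D = 0 \cdot 2 = 0$)
$L{\left(E \right)} = 4$
$D \left(-2\right) L{\left(a \right)} = 0 \left(-2\right) 4 = 0 \cdot 4 = 0$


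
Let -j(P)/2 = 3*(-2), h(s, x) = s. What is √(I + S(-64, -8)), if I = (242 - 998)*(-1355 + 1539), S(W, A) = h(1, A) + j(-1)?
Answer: I*√139091 ≈ 372.95*I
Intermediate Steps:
j(P) = 12 (j(P) = -6*(-2) = -2*(-6) = 12)
S(W, A) = 13 (S(W, A) = 1 + 12 = 13)
I = -139104 (I = -756*184 = -139104)
√(I + S(-64, -8)) = √(-139104 + 13) = √(-139091) = I*√139091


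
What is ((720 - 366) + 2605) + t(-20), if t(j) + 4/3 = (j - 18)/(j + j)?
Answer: 177517/60 ≈ 2958.6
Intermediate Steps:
t(j) = -4/3 + (-18 + j)/(2*j) (t(j) = -4/3 + (j - 18)/(j + j) = -4/3 + (-18 + j)/((2*j)) = -4/3 + (-18 + j)*(1/(2*j)) = -4/3 + (-18 + j)/(2*j))
((720 - 366) + 2605) + t(-20) = ((720 - 366) + 2605) + (-5/6 - 9/(-20)) = (354 + 2605) + (-5/6 - 9*(-1/20)) = 2959 + (-5/6 + 9/20) = 2959 - 23/60 = 177517/60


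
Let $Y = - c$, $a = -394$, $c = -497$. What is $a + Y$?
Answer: $103$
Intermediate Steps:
$Y = 497$ ($Y = \left(-1\right) \left(-497\right) = 497$)
$a + Y = -394 + 497 = 103$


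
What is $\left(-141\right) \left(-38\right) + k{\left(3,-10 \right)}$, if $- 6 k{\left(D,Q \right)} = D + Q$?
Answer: $\frac{32155}{6} \approx 5359.2$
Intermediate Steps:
$k{\left(D,Q \right)} = - \frac{D}{6} - \frac{Q}{6}$ ($k{\left(D,Q \right)} = - \frac{D + Q}{6} = - \frac{D}{6} - \frac{Q}{6}$)
$\left(-141\right) \left(-38\right) + k{\left(3,-10 \right)} = \left(-141\right) \left(-38\right) - - \frac{7}{6} = 5358 + \left(- \frac{1}{2} + \frac{5}{3}\right) = 5358 + \frac{7}{6} = \frac{32155}{6}$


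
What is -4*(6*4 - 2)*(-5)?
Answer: 440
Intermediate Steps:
-4*(6*4 - 2)*(-5) = -4*(24 - 2)*(-5) = -4*22*(-5) = -88*(-5) = 440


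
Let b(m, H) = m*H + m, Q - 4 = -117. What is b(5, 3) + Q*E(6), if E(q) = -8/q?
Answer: 512/3 ≈ 170.67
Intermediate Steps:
Q = -113 (Q = 4 - 117 = -113)
b(m, H) = m + H*m (b(m, H) = H*m + m = m + H*m)
b(5, 3) + Q*E(6) = 5*(1 + 3) - (-904)/6 = 5*4 - (-904)/6 = 20 - 113*(-4/3) = 20 + 452/3 = 512/3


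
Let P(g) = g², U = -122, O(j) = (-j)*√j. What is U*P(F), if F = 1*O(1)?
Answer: -122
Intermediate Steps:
O(j) = -j^(3/2)
F = -1 (F = 1*(-1^(3/2)) = 1*(-1*1) = 1*(-1) = -1)
U*P(F) = -122*(-1)² = -122*1 = -122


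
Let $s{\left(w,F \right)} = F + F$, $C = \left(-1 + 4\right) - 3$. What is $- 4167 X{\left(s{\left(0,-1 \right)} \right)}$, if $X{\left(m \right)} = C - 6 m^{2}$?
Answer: $100008$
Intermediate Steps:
$C = 0$ ($C = 3 - 3 = 0$)
$s{\left(w,F \right)} = 2 F$
$X{\left(m \right)} = - 6 m^{2}$ ($X{\left(m \right)} = 0 - 6 m^{2} = - 6 m^{2}$)
$- 4167 X{\left(s{\left(0,-1 \right)} \right)} = - 4167 \left(- 6 \left(2 \left(-1\right)\right)^{2}\right) = - 4167 \left(- 6 \left(-2\right)^{2}\right) = - 4167 \left(\left(-6\right) 4\right) = \left(-4167\right) \left(-24\right) = 100008$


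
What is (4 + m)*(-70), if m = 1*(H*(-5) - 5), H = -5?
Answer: -1680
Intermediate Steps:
m = 20 (m = 1*(-5*(-5) - 5) = 1*(25 - 5) = 1*20 = 20)
(4 + m)*(-70) = (4 + 20)*(-70) = 24*(-70) = -1680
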